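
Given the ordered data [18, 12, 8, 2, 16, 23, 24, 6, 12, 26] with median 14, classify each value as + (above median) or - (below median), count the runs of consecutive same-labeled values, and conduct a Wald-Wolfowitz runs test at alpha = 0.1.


Step 1: Compute median = 14; label A = above, B = below.
Labels in order: ABBBAAABBA  (n_A = 5, n_B = 5)
Step 2: Count runs R = 5.
Step 3: Under H0 (random ordering), E[R] = 2*n_A*n_B/(n_A+n_B) + 1 = 2*5*5/10 + 1 = 6.0000.
        Var[R] = 2*n_A*n_B*(2*n_A*n_B - n_A - n_B) / ((n_A+n_B)^2 * (n_A+n_B-1)) = 2000/900 = 2.2222.
        SD[R] = 1.4907.
Step 4: Continuity-corrected z = (R + 0.5 - E[R]) / SD[R] = (5 + 0.5 - 6.0000) / 1.4907 = -0.3354.
Step 5: Two-sided p-value via normal approximation = 2*(1 - Phi(|z|)) = 0.737316.
Step 6: alpha = 0.1. fail to reject H0.

R = 5, z = -0.3354, p = 0.737316, fail to reject H0.


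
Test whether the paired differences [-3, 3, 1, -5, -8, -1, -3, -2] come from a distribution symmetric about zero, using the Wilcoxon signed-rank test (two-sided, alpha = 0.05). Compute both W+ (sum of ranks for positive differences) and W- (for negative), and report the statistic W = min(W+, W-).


Step 1: Drop any zero differences (none here) and take |d_i|.
|d| = [3, 3, 1, 5, 8, 1, 3, 2]
Step 2: Midrank |d_i| (ties get averaged ranks).
ranks: |3|->5, |3|->5, |1|->1.5, |5|->7, |8|->8, |1|->1.5, |3|->5, |2|->3
Step 3: Attach original signs; sum ranks with positive sign and with negative sign.
W+ = 5 + 1.5 = 6.5
W- = 5 + 7 + 8 + 1.5 + 5 + 3 = 29.5
(Check: W+ + W- = 36 should equal n(n+1)/2 = 36.)
Step 4: Test statistic W = min(W+, W-) = 6.5.
Step 5: Ties in |d|, so use the tie-corrected normal approximation.
        E[W] = n(n+1)/4 = 8*9/4 = 18.
        Tie groups: |d|=1 (t=2), |d|=3 (t=3); sum(t^3 - t) = 30.
        Var[W] = n(n+1)(2n+1)/24 - sum(t^3-t)/48 = 1224/24 - 30/48 = 50.375.
        z = (W - E[W]) / sqrt(Var[W]) = (6.5 - 18) / 7.0975 = -1.6203.
        Two-sided p = 2*Phi(z) = 0.105172.
Step 6: alpha = 0.05. fail to reject H0.

W+ = 6.5, W- = 29.5, W = min = 6.5, p = 0.105172, fail to reject H0.


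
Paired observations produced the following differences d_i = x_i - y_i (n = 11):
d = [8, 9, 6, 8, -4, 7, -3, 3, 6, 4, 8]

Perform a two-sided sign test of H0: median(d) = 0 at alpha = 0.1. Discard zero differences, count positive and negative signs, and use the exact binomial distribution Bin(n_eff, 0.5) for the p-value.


Step 1: Discard zero differences. Original n = 11; n_eff = number of nonzero differences = 11.
Nonzero differences (with sign): +8, +9, +6, +8, -4, +7, -3, +3, +6, +4, +8
Step 2: Count signs: positive = 9, negative = 2.
Step 3: Under H0: P(positive) = 0.5, so the number of positives S ~ Bin(11, 0.5).
Step 4: Two-sided exact p-value = sum of Bin(11,0.5) probabilities at or below the observed probability = 0.065430.
Step 5: alpha = 0.1. reject H0.

n_eff = 11, pos = 9, neg = 2, p = 0.065430, reject H0.


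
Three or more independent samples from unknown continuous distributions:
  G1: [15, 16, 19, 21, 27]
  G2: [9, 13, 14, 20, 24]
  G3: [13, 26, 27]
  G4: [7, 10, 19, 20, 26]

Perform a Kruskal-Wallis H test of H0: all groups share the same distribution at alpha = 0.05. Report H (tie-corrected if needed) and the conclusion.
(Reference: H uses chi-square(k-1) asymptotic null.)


Step 1: Combine all N = 18 observations and assign midranks.
sorted (value, group, rank): (7,G4,1), (9,G2,2), (10,G4,3), (13,G2,4.5), (13,G3,4.5), (14,G2,6), (15,G1,7), (16,G1,8), (19,G1,9.5), (19,G4,9.5), (20,G2,11.5), (20,G4,11.5), (21,G1,13), (24,G2,14), (26,G3,15.5), (26,G4,15.5), (27,G1,17.5), (27,G3,17.5)
Step 2: Sum ranks within each group.
R_1 = 55 (n_1 = 5)
R_2 = 38 (n_2 = 5)
R_3 = 37.5 (n_3 = 3)
R_4 = 40.5 (n_4 = 5)
Step 3: H = 12/(N(N+1)) * sum(R_i^2/n_i) - 3(N+1)
     = 12/(18*19) * (55^2/5 + 38^2/5 + 37.5^2/3 + 40.5^2/5) - 3*19
     = 0.035088 * 1690.6 - 57
     = 2.319298.
Step 4: Ties present; correction factor C = 1 - 30/(18^3 - 18) = 0.994840. Corrected H = 2.319298 / 0.994840 = 2.331328.
Step 5: Under H0, H ~ chi^2(3); p-value = 0.506546.
Step 6: alpha = 0.05. fail to reject H0.

H = 2.3313, df = 3, p = 0.506546, fail to reject H0.


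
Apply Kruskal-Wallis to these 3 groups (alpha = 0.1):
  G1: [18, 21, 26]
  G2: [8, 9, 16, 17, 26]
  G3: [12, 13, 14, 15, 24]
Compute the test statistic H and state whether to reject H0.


Step 1: Combine all N = 13 observations and assign midranks.
sorted (value, group, rank): (8,G2,1), (9,G2,2), (12,G3,3), (13,G3,4), (14,G3,5), (15,G3,6), (16,G2,7), (17,G2,8), (18,G1,9), (21,G1,10), (24,G3,11), (26,G1,12.5), (26,G2,12.5)
Step 2: Sum ranks within each group.
R_1 = 31.5 (n_1 = 3)
R_2 = 30.5 (n_2 = 5)
R_3 = 29 (n_3 = 5)
Step 3: H = 12/(N(N+1)) * sum(R_i^2/n_i) - 3(N+1)
     = 12/(13*14) * (31.5^2/3 + 30.5^2/5 + 29^2/5) - 3*14
     = 0.065934 * 685 - 42
     = 3.164835.
Step 4: Ties present; correction factor C = 1 - 6/(13^3 - 13) = 0.997253. Corrected H = 3.164835 / 0.997253 = 3.173554.
Step 5: Under H0, H ~ chi^2(2); p-value = 0.204584.
Step 6: alpha = 0.1. fail to reject H0.

H = 3.1736, df = 2, p = 0.204584, fail to reject H0.


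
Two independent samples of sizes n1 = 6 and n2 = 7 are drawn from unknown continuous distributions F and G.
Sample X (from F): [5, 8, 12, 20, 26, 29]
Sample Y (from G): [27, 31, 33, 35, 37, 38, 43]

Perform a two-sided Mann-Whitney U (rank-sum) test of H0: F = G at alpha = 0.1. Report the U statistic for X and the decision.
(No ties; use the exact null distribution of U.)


Step 1: Combine and sort all 13 observations; assign midranks.
sorted (value, group): (5,X), (8,X), (12,X), (20,X), (26,X), (27,Y), (29,X), (31,Y), (33,Y), (35,Y), (37,Y), (38,Y), (43,Y)
ranks: 5->1, 8->2, 12->3, 20->4, 26->5, 27->6, 29->7, 31->8, 33->9, 35->10, 37->11, 38->12, 43->13
Step 2: Rank sum for X: R1 = 1 + 2 + 3 + 4 + 5 + 7 = 22.
Step 3: U_X = R1 - n1(n1+1)/2 = 22 - 6*7/2 = 22 - 21 = 1.
       U_Y = n1*n2 - U_X = 42 - 1 = 41.
Step 4: No ties, so the exact null distribution of U (based on enumerating the C(13,6) = 1716 equally likely rank assignments) gives the two-sided p-value.
Step 5: p-value = 0.002331; compare to alpha = 0.1. reject H0.

U_X = 1, p = 0.002331, reject H0 at alpha = 0.1.


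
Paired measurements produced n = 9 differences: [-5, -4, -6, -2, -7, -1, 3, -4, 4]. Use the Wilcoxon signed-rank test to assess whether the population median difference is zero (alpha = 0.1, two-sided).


Step 1: Drop any zero differences (none here) and take |d_i|.
|d| = [5, 4, 6, 2, 7, 1, 3, 4, 4]
Step 2: Midrank |d_i| (ties get averaged ranks).
ranks: |5|->7, |4|->5, |6|->8, |2|->2, |7|->9, |1|->1, |3|->3, |4|->5, |4|->5
Step 3: Attach original signs; sum ranks with positive sign and with negative sign.
W+ = 3 + 5 = 8
W- = 7 + 5 + 8 + 2 + 9 + 1 + 5 = 37
(Check: W+ + W- = 45 should equal n(n+1)/2 = 45.)
Step 4: Test statistic W = min(W+, W-) = 8.
Step 5: Ties in |d|, so use the tie-corrected normal approximation.
        E[W] = n(n+1)/4 = 9*10/4 = 22.5.
        Tie groups: |d|=4 (t=3); sum(t^3 - t) = 24.
        Var[W] = n(n+1)(2n+1)/24 - sum(t^3-t)/48 = 1710/24 - 24/48 = 70.75.
        z = (W - E[W]) / sqrt(Var[W]) = (8 - 22.5) / 8.4113 = -1.7239.
        Two-sided p = 2*Phi(z) = 0.084731.
Step 6: alpha = 0.1. reject H0.

W+ = 8, W- = 37, W = min = 8, p = 0.084731, reject H0.


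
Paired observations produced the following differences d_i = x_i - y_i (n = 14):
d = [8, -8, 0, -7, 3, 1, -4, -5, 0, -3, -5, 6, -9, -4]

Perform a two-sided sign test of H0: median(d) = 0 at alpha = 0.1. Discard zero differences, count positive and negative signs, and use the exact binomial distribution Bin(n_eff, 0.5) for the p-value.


Step 1: Discard zero differences. Original n = 14; n_eff = number of nonzero differences = 12.
Nonzero differences (with sign): +8, -8, -7, +3, +1, -4, -5, -3, -5, +6, -9, -4
Step 2: Count signs: positive = 4, negative = 8.
Step 3: Under H0: P(positive) = 0.5, so the number of positives S ~ Bin(12, 0.5).
Step 4: Two-sided exact p-value = sum of Bin(12,0.5) probabilities at or below the observed probability = 0.387695.
Step 5: alpha = 0.1. fail to reject H0.

n_eff = 12, pos = 4, neg = 8, p = 0.387695, fail to reject H0.


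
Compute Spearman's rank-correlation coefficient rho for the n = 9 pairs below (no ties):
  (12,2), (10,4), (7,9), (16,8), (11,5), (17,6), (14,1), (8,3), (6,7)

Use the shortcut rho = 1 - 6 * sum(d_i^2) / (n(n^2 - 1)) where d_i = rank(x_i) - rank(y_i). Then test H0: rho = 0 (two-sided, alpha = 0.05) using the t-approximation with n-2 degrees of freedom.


Step 1: Rank x and y separately (midranks; no ties here).
rank(x): 12->6, 10->4, 7->2, 16->8, 11->5, 17->9, 14->7, 8->3, 6->1
rank(y): 2->2, 4->4, 9->9, 8->8, 5->5, 6->6, 1->1, 3->3, 7->7
Step 2: d_i = R_x(i) - R_y(i); compute d_i^2.
  (6-2)^2=16, (4-4)^2=0, (2-9)^2=49, (8-8)^2=0, (5-5)^2=0, (9-6)^2=9, (7-1)^2=36, (3-3)^2=0, (1-7)^2=36
sum(d^2) = 146.
Step 3: rho = 1 - 6*146 / (9*(9^2 - 1)) = 1 - 876/720 = -0.216667.
Step 4: Under H0, t = rho * sqrt((n-2)/(1-rho^2)) = -0.5872 ~ t(7).
Step 5: Two-sided p-value from the t-distribution with 7 df = 0.575515.
Step 6: alpha = 0.05. fail to reject H0.

rho = -0.2167, p = 0.575515, fail to reject H0 at alpha = 0.05.


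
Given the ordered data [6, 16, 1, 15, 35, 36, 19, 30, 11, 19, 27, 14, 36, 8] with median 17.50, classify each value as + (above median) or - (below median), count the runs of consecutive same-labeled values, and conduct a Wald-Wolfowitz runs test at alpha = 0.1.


Step 1: Compute median = 17.50; label A = above, B = below.
Labels in order: BBBBAAAABAABAB  (n_A = 7, n_B = 7)
Step 2: Count runs R = 7.
Step 3: Under H0 (random ordering), E[R] = 2*n_A*n_B/(n_A+n_B) + 1 = 2*7*7/14 + 1 = 8.0000.
        Var[R] = 2*n_A*n_B*(2*n_A*n_B - n_A - n_B) / ((n_A+n_B)^2 * (n_A+n_B-1)) = 8232/2548 = 3.2308.
        SD[R] = 1.7974.
Step 4: Continuity-corrected z = (R + 0.5 - E[R]) / SD[R] = (7 + 0.5 - 8.0000) / 1.7974 = -0.2782.
Step 5: Two-sided p-value via normal approximation = 2*(1 - Phi(|z|)) = 0.780879.
Step 6: alpha = 0.1. fail to reject H0.

R = 7, z = -0.2782, p = 0.780879, fail to reject H0.


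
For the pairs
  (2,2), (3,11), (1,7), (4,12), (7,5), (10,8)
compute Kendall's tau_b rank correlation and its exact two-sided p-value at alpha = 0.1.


Step 1: Enumerate the 15 unordered pairs (i,j) with i<j and classify each by sign(x_j-x_i) * sign(y_j-y_i).
  (1,2):dx=+1,dy=+9->C; (1,3):dx=-1,dy=+5->D; (1,4):dx=+2,dy=+10->C; (1,5):dx=+5,dy=+3->C
  (1,6):dx=+8,dy=+6->C; (2,3):dx=-2,dy=-4->C; (2,4):dx=+1,dy=+1->C; (2,5):dx=+4,dy=-6->D
  (2,6):dx=+7,dy=-3->D; (3,4):dx=+3,dy=+5->C; (3,5):dx=+6,dy=-2->D; (3,6):dx=+9,dy=+1->C
  (4,5):dx=+3,dy=-7->D; (4,6):dx=+6,dy=-4->D; (5,6):dx=+3,dy=+3->C
Step 2: C = 9, D = 6, total pairs = 15.
Step 3: tau = (C - D)/(n(n-1)/2) = (9 - 6)/15 = 0.200000.
Step 4: Exact two-sided p-value (enumerate n! = 720 permutations of y under H0): p = 0.719444.
Step 5: alpha = 0.1. fail to reject H0.

tau_b = 0.2000 (C=9, D=6), p = 0.719444, fail to reject H0.


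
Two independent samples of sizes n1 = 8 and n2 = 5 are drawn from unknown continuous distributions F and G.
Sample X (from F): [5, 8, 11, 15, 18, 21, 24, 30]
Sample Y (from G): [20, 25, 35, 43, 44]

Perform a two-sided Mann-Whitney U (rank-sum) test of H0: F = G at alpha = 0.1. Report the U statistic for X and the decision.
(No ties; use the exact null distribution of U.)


Step 1: Combine and sort all 13 observations; assign midranks.
sorted (value, group): (5,X), (8,X), (11,X), (15,X), (18,X), (20,Y), (21,X), (24,X), (25,Y), (30,X), (35,Y), (43,Y), (44,Y)
ranks: 5->1, 8->2, 11->3, 15->4, 18->5, 20->6, 21->7, 24->8, 25->9, 30->10, 35->11, 43->12, 44->13
Step 2: Rank sum for X: R1 = 1 + 2 + 3 + 4 + 5 + 7 + 8 + 10 = 40.
Step 3: U_X = R1 - n1(n1+1)/2 = 40 - 8*9/2 = 40 - 36 = 4.
       U_Y = n1*n2 - U_X = 40 - 4 = 36.
Step 4: No ties, so the exact null distribution of U (based on enumerating the C(13,8) = 1287 equally likely rank assignments) gives the two-sided p-value.
Step 5: p-value = 0.018648; compare to alpha = 0.1. reject H0.

U_X = 4, p = 0.018648, reject H0 at alpha = 0.1.


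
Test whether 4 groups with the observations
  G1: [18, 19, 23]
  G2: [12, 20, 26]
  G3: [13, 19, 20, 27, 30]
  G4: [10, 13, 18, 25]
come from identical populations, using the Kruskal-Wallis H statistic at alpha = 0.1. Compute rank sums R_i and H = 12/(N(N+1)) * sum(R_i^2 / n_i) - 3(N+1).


Step 1: Combine all N = 15 observations and assign midranks.
sorted (value, group, rank): (10,G4,1), (12,G2,2), (13,G3,3.5), (13,G4,3.5), (18,G1,5.5), (18,G4,5.5), (19,G1,7.5), (19,G3,7.5), (20,G2,9.5), (20,G3,9.5), (23,G1,11), (25,G4,12), (26,G2,13), (27,G3,14), (30,G3,15)
Step 2: Sum ranks within each group.
R_1 = 24 (n_1 = 3)
R_2 = 24.5 (n_2 = 3)
R_3 = 49.5 (n_3 = 5)
R_4 = 22 (n_4 = 4)
Step 3: H = 12/(N(N+1)) * sum(R_i^2/n_i) - 3(N+1)
     = 12/(15*16) * (24^2/3 + 24.5^2/3 + 49.5^2/5 + 22^2/4) - 3*16
     = 0.050000 * 1003.13 - 48
     = 2.156667.
Step 4: Ties present; correction factor C = 1 - 24/(15^3 - 15) = 0.992857. Corrected H = 2.156667 / 0.992857 = 2.172182.
Step 5: Under H0, H ~ chi^2(3); p-value = 0.537448.
Step 6: alpha = 0.1. fail to reject H0.

H = 2.1722, df = 3, p = 0.537448, fail to reject H0.


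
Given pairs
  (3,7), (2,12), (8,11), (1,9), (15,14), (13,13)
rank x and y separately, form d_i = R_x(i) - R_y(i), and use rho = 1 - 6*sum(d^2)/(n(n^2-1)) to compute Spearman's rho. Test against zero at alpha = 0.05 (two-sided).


Step 1: Rank x and y separately (midranks; no ties here).
rank(x): 3->3, 2->2, 8->4, 1->1, 15->6, 13->5
rank(y): 7->1, 12->4, 11->3, 9->2, 14->6, 13->5
Step 2: d_i = R_x(i) - R_y(i); compute d_i^2.
  (3-1)^2=4, (2-4)^2=4, (4-3)^2=1, (1-2)^2=1, (6-6)^2=0, (5-5)^2=0
sum(d^2) = 10.
Step 3: rho = 1 - 6*10 / (6*(6^2 - 1)) = 1 - 60/210 = 0.714286.
Step 4: Under H0, t = rho * sqrt((n-2)/(1-rho^2)) = 2.0412 ~ t(4).
Step 5: Two-sided p-value from the t-distribution with 4 df = 0.110787.
Step 6: alpha = 0.05. fail to reject H0.

rho = 0.7143, p = 0.110787, fail to reject H0 at alpha = 0.05.


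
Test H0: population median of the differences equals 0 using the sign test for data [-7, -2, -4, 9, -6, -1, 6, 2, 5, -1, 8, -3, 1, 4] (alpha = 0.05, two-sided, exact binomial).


Step 1: Discard zero differences. Original n = 14; n_eff = number of nonzero differences = 14.
Nonzero differences (with sign): -7, -2, -4, +9, -6, -1, +6, +2, +5, -1, +8, -3, +1, +4
Step 2: Count signs: positive = 7, negative = 7.
Step 3: Under H0: P(positive) = 0.5, so the number of positives S ~ Bin(14, 0.5).
Step 4: Two-sided exact p-value = sum of Bin(14,0.5) probabilities at or below the observed probability = 1.000000.
Step 5: alpha = 0.05. fail to reject H0.

n_eff = 14, pos = 7, neg = 7, p = 1.000000, fail to reject H0.


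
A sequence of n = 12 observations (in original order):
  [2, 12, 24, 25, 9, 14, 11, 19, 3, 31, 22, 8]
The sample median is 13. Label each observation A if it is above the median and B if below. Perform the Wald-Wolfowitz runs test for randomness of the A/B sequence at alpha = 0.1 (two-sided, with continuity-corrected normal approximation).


Step 1: Compute median = 13; label A = above, B = below.
Labels in order: BBAABABABAAB  (n_A = 6, n_B = 6)
Step 2: Count runs R = 9.
Step 3: Under H0 (random ordering), E[R] = 2*n_A*n_B/(n_A+n_B) + 1 = 2*6*6/12 + 1 = 7.0000.
        Var[R] = 2*n_A*n_B*(2*n_A*n_B - n_A - n_B) / ((n_A+n_B)^2 * (n_A+n_B-1)) = 4320/1584 = 2.7273.
        SD[R] = 1.6514.
Step 4: Continuity-corrected z = (R - 0.5 - E[R]) / SD[R] = (9 - 0.5 - 7.0000) / 1.6514 = 0.9083.
Step 5: Two-sided p-value via normal approximation = 2*(1 - Phi(|z|)) = 0.363722.
Step 6: alpha = 0.1. fail to reject H0.

R = 9, z = 0.9083, p = 0.363722, fail to reject H0.


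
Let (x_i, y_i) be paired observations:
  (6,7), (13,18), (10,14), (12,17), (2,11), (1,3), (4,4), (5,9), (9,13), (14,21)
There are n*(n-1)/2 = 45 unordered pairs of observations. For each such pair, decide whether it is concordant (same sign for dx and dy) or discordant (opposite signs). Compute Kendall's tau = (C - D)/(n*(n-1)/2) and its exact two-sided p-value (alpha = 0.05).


Step 1: Enumerate the 45 unordered pairs (i,j) with i<j and classify each by sign(x_j-x_i) * sign(y_j-y_i).
  (1,2):dx=+7,dy=+11->C; (1,3):dx=+4,dy=+7->C; (1,4):dx=+6,dy=+10->C; (1,5):dx=-4,dy=+4->D
  (1,6):dx=-5,dy=-4->C; (1,7):dx=-2,dy=-3->C; (1,8):dx=-1,dy=+2->D; (1,9):dx=+3,dy=+6->C
  (1,10):dx=+8,dy=+14->C; (2,3):dx=-3,dy=-4->C; (2,4):dx=-1,dy=-1->C; (2,5):dx=-11,dy=-7->C
  (2,6):dx=-12,dy=-15->C; (2,7):dx=-9,dy=-14->C; (2,8):dx=-8,dy=-9->C; (2,9):dx=-4,dy=-5->C
  (2,10):dx=+1,dy=+3->C; (3,4):dx=+2,dy=+3->C; (3,5):dx=-8,dy=-3->C; (3,6):dx=-9,dy=-11->C
  (3,7):dx=-6,dy=-10->C; (3,8):dx=-5,dy=-5->C; (3,9):dx=-1,dy=-1->C; (3,10):dx=+4,dy=+7->C
  (4,5):dx=-10,dy=-6->C; (4,6):dx=-11,dy=-14->C; (4,7):dx=-8,dy=-13->C; (4,8):dx=-7,dy=-8->C
  (4,9):dx=-3,dy=-4->C; (4,10):dx=+2,dy=+4->C; (5,6):dx=-1,dy=-8->C; (5,7):dx=+2,dy=-7->D
  (5,8):dx=+3,dy=-2->D; (5,9):dx=+7,dy=+2->C; (5,10):dx=+12,dy=+10->C; (6,7):dx=+3,dy=+1->C
  (6,8):dx=+4,dy=+6->C; (6,9):dx=+8,dy=+10->C; (6,10):dx=+13,dy=+18->C; (7,8):dx=+1,dy=+5->C
  (7,9):dx=+5,dy=+9->C; (7,10):dx=+10,dy=+17->C; (8,9):dx=+4,dy=+4->C; (8,10):dx=+9,dy=+12->C
  (9,10):dx=+5,dy=+8->C
Step 2: C = 41, D = 4, total pairs = 45.
Step 3: tau = (C - D)/(n(n-1)/2) = (41 - 4)/45 = 0.822222.
Step 4: Exact two-sided p-value (enumerate n! = 3628800 permutations of y under H0): p = 0.000358.
Step 5: alpha = 0.05. reject H0.

tau_b = 0.8222 (C=41, D=4), p = 0.000358, reject H0.


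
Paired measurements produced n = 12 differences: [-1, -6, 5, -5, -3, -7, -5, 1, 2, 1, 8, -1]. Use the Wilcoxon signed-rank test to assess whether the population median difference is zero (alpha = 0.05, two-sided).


Step 1: Drop any zero differences (none here) and take |d_i|.
|d| = [1, 6, 5, 5, 3, 7, 5, 1, 2, 1, 8, 1]
Step 2: Midrank |d_i| (ties get averaged ranks).
ranks: |1|->2.5, |6|->10, |5|->8, |5|->8, |3|->6, |7|->11, |5|->8, |1|->2.5, |2|->5, |1|->2.5, |8|->12, |1|->2.5
Step 3: Attach original signs; sum ranks with positive sign and with negative sign.
W+ = 8 + 2.5 + 5 + 2.5 + 12 = 30
W- = 2.5 + 10 + 8 + 6 + 11 + 8 + 2.5 = 48
(Check: W+ + W- = 78 should equal n(n+1)/2 = 78.)
Step 4: Test statistic W = min(W+, W-) = 30.
Step 5: Ties in |d|, so use the tie-corrected normal approximation.
        E[W] = n(n+1)/4 = 12*13/4 = 39.
        Tie groups: |d|=1 (t=4), |d|=5 (t=3); sum(t^3 - t) = 84.
        Var[W] = n(n+1)(2n+1)/24 - sum(t^3-t)/48 = 3900/24 - 84/48 = 160.75.
        z = (W - E[W]) / sqrt(Var[W]) = (30 - 39) / 12.6787 = -0.7099.
        Two-sided p = 2*Phi(z) = 0.477797.
Step 6: alpha = 0.05. fail to reject H0.

W+ = 30, W- = 48, W = min = 30, p = 0.477797, fail to reject H0.


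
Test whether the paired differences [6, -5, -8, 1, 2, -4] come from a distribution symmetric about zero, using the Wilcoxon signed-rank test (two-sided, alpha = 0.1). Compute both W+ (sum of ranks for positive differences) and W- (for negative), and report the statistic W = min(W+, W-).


Step 1: Drop any zero differences (none here) and take |d_i|.
|d| = [6, 5, 8, 1, 2, 4]
Step 2: Midrank |d_i| (ties get averaged ranks).
ranks: |6|->5, |5|->4, |8|->6, |1|->1, |2|->2, |4|->3
Step 3: Attach original signs; sum ranks with positive sign and with negative sign.
W+ = 5 + 1 + 2 = 8
W- = 4 + 6 + 3 = 13
(Check: W+ + W- = 21 should equal n(n+1)/2 = 21.)
Step 4: Test statistic W = min(W+, W-) = 8.
Step 5: No ties, so the exact null distribution over the 2^6 = 64 sign assignments gives the two-sided p-value = 0.687500.
Step 6: alpha = 0.1. fail to reject H0.

W+ = 8, W- = 13, W = min = 8, p = 0.687500, fail to reject H0.


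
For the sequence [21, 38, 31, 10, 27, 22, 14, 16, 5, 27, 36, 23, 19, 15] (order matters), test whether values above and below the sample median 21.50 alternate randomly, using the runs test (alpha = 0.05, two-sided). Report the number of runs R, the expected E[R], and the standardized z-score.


Step 1: Compute median = 21.50; label A = above, B = below.
Labels in order: BAABAABBBAAABB  (n_A = 7, n_B = 7)
Step 2: Count runs R = 7.
Step 3: Under H0 (random ordering), E[R] = 2*n_A*n_B/(n_A+n_B) + 1 = 2*7*7/14 + 1 = 8.0000.
        Var[R] = 2*n_A*n_B*(2*n_A*n_B - n_A - n_B) / ((n_A+n_B)^2 * (n_A+n_B-1)) = 8232/2548 = 3.2308.
        SD[R] = 1.7974.
Step 4: Continuity-corrected z = (R + 0.5 - E[R]) / SD[R] = (7 + 0.5 - 8.0000) / 1.7974 = -0.2782.
Step 5: Two-sided p-value via normal approximation = 2*(1 - Phi(|z|)) = 0.780879.
Step 6: alpha = 0.05. fail to reject H0.

R = 7, z = -0.2782, p = 0.780879, fail to reject H0.


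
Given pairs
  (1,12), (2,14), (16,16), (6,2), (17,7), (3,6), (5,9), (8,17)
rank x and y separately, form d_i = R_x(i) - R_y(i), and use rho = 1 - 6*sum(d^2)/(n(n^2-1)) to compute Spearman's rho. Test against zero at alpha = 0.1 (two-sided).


Step 1: Rank x and y separately (midranks; no ties here).
rank(x): 1->1, 2->2, 16->7, 6->5, 17->8, 3->3, 5->4, 8->6
rank(y): 12->5, 14->6, 16->7, 2->1, 7->3, 6->2, 9->4, 17->8
Step 2: d_i = R_x(i) - R_y(i); compute d_i^2.
  (1-5)^2=16, (2-6)^2=16, (7-7)^2=0, (5-1)^2=16, (8-3)^2=25, (3-2)^2=1, (4-4)^2=0, (6-8)^2=4
sum(d^2) = 78.
Step 3: rho = 1 - 6*78 / (8*(8^2 - 1)) = 1 - 468/504 = 0.071429.
Step 4: Under H0, t = rho * sqrt((n-2)/(1-rho^2)) = 0.1754 ~ t(6).
Step 5: Two-sided p-value from the t-distribution with 6 df = 0.866526.
Step 6: alpha = 0.1. fail to reject H0.

rho = 0.0714, p = 0.866526, fail to reject H0 at alpha = 0.1.


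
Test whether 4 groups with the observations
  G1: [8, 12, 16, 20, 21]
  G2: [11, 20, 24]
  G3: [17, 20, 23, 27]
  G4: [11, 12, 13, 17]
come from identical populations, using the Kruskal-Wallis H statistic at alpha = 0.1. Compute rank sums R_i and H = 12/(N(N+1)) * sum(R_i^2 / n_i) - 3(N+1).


Step 1: Combine all N = 16 observations and assign midranks.
sorted (value, group, rank): (8,G1,1), (11,G2,2.5), (11,G4,2.5), (12,G1,4.5), (12,G4,4.5), (13,G4,6), (16,G1,7), (17,G3,8.5), (17,G4,8.5), (20,G1,11), (20,G2,11), (20,G3,11), (21,G1,13), (23,G3,14), (24,G2,15), (27,G3,16)
Step 2: Sum ranks within each group.
R_1 = 36.5 (n_1 = 5)
R_2 = 28.5 (n_2 = 3)
R_3 = 49.5 (n_3 = 4)
R_4 = 21.5 (n_4 = 4)
Step 3: H = 12/(N(N+1)) * sum(R_i^2/n_i) - 3(N+1)
     = 12/(16*17) * (36.5^2/5 + 28.5^2/3 + 49.5^2/4 + 21.5^2/4) - 3*17
     = 0.044118 * 1265.33 - 51
     = 4.823162.
Step 4: Ties present; correction factor C = 1 - 42/(16^3 - 16) = 0.989706. Corrected H = 4.823162 / 0.989706 = 4.873328.
Step 5: Under H0, H ~ chi^2(3); p-value = 0.181311.
Step 6: alpha = 0.1. fail to reject H0.

H = 4.8733, df = 3, p = 0.181311, fail to reject H0.


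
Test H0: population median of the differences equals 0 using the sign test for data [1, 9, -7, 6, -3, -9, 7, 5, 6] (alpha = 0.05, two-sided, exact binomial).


Step 1: Discard zero differences. Original n = 9; n_eff = number of nonzero differences = 9.
Nonzero differences (with sign): +1, +9, -7, +6, -3, -9, +7, +5, +6
Step 2: Count signs: positive = 6, negative = 3.
Step 3: Under H0: P(positive) = 0.5, so the number of positives S ~ Bin(9, 0.5).
Step 4: Two-sided exact p-value = sum of Bin(9,0.5) probabilities at or below the observed probability = 0.507812.
Step 5: alpha = 0.05. fail to reject H0.

n_eff = 9, pos = 6, neg = 3, p = 0.507812, fail to reject H0.


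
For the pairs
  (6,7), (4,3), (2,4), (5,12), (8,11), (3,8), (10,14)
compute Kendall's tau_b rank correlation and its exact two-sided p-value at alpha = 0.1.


Step 1: Enumerate the 21 unordered pairs (i,j) with i<j and classify each by sign(x_j-x_i) * sign(y_j-y_i).
  (1,2):dx=-2,dy=-4->C; (1,3):dx=-4,dy=-3->C; (1,4):dx=-1,dy=+5->D; (1,5):dx=+2,dy=+4->C
  (1,6):dx=-3,dy=+1->D; (1,7):dx=+4,dy=+7->C; (2,3):dx=-2,dy=+1->D; (2,4):dx=+1,dy=+9->C
  (2,5):dx=+4,dy=+8->C; (2,6):dx=-1,dy=+5->D; (2,7):dx=+6,dy=+11->C; (3,4):dx=+3,dy=+8->C
  (3,5):dx=+6,dy=+7->C; (3,6):dx=+1,dy=+4->C; (3,7):dx=+8,dy=+10->C; (4,5):dx=+3,dy=-1->D
  (4,6):dx=-2,dy=-4->C; (4,7):dx=+5,dy=+2->C; (5,6):dx=-5,dy=-3->C; (5,7):dx=+2,dy=+3->C
  (6,7):dx=+7,dy=+6->C
Step 2: C = 16, D = 5, total pairs = 21.
Step 3: tau = (C - D)/(n(n-1)/2) = (16 - 5)/21 = 0.523810.
Step 4: Exact two-sided p-value (enumerate n! = 5040 permutations of y under H0): p = 0.136111.
Step 5: alpha = 0.1. fail to reject H0.

tau_b = 0.5238 (C=16, D=5), p = 0.136111, fail to reject H0.


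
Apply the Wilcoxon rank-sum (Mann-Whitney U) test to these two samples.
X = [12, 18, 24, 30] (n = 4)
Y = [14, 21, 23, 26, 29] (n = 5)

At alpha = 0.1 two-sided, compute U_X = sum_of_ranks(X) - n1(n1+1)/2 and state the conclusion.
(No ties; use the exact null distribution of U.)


Step 1: Combine and sort all 9 observations; assign midranks.
sorted (value, group): (12,X), (14,Y), (18,X), (21,Y), (23,Y), (24,X), (26,Y), (29,Y), (30,X)
ranks: 12->1, 14->2, 18->3, 21->4, 23->5, 24->6, 26->7, 29->8, 30->9
Step 2: Rank sum for X: R1 = 1 + 3 + 6 + 9 = 19.
Step 3: U_X = R1 - n1(n1+1)/2 = 19 - 4*5/2 = 19 - 10 = 9.
       U_Y = n1*n2 - U_X = 20 - 9 = 11.
Step 4: No ties, so the exact null distribution of U (based on enumerating the C(9,4) = 126 equally likely rank assignments) gives the two-sided p-value.
Step 5: p-value = 0.904762; compare to alpha = 0.1. fail to reject H0.

U_X = 9, p = 0.904762, fail to reject H0 at alpha = 0.1.


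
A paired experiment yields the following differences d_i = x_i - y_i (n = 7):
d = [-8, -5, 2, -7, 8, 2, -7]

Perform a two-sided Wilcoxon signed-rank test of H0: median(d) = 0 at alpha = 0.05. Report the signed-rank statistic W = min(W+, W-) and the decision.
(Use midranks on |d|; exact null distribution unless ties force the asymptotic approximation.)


Step 1: Drop any zero differences (none here) and take |d_i|.
|d| = [8, 5, 2, 7, 8, 2, 7]
Step 2: Midrank |d_i| (ties get averaged ranks).
ranks: |8|->6.5, |5|->3, |2|->1.5, |7|->4.5, |8|->6.5, |2|->1.5, |7|->4.5
Step 3: Attach original signs; sum ranks with positive sign and with negative sign.
W+ = 1.5 + 6.5 + 1.5 = 9.5
W- = 6.5 + 3 + 4.5 + 4.5 = 18.5
(Check: W+ + W- = 28 should equal n(n+1)/2 = 28.)
Step 4: Test statistic W = min(W+, W-) = 9.5.
Step 5: Ties in |d|, so use the tie-corrected normal approximation.
        E[W] = n(n+1)/4 = 7*8/4 = 14.
        Tie groups: |d|=2 (t=2), |d|=7 (t=2), |d|=8 (t=2); sum(t^3 - t) = 18.
        Var[W] = n(n+1)(2n+1)/24 - sum(t^3-t)/48 = 840/24 - 18/48 = 34.625.
        z = (W - E[W]) / sqrt(Var[W]) = (9.5 - 14) / 5.8843 = -0.7647.
        Two-sided p = 2*Phi(z) = 0.444422.
Step 6: alpha = 0.05. fail to reject H0.

W+ = 9.5, W- = 18.5, W = min = 9.5, p = 0.444422, fail to reject H0.


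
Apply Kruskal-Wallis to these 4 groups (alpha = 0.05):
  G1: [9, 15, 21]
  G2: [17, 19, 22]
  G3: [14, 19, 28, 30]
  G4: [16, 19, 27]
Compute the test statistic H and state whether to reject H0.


Step 1: Combine all N = 13 observations and assign midranks.
sorted (value, group, rank): (9,G1,1), (14,G3,2), (15,G1,3), (16,G4,4), (17,G2,5), (19,G2,7), (19,G3,7), (19,G4,7), (21,G1,9), (22,G2,10), (27,G4,11), (28,G3,12), (30,G3,13)
Step 2: Sum ranks within each group.
R_1 = 13 (n_1 = 3)
R_2 = 22 (n_2 = 3)
R_3 = 34 (n_3 = 4)
R_4 = 22 (n_4 = 3)
Step 3: H = 12/(N(N+1)) * sum(R_i^2/n_i) - 3(N+1)
     = 12/(13*14) * (13^2/3 + 22^2/3 + 34^2/4 + 22^2/3) - 3*14
     = 0.065934 * 668 - 42
     = 2.043956.
Step 4: Ties present; correction factor C = 1 - 24/(13^3 - 13) = 0.989011. Corrected H = 2.043956 / 0.989011 = 2.066667.
Step 5: Under H0, H ~ chi^2(3); p-value = 0.558686.
Step 6: alpha = 0.05. fail to reject H0.

H = 2.0667, df = 3, p = 0.558686, fail to reject H0.


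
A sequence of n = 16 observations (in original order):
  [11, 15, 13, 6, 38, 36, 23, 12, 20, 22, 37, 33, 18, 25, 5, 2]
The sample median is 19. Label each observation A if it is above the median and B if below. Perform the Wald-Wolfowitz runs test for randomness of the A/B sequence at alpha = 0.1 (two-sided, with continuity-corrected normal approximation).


Step 1: Compute median = 19; label A = above, B = below.
Labels in order: BBBBAAABAAAABABB  (n_A = 8, n_B = 8)
Step 2: Count runs R = 7.
Step 3: Under H0 (random ordering), E[R] = 2*n_A*n_B/(n_A+n_B) + 1 = 2*8*8/16 + 1 = 9.0000.
        Var[R] = 2*n_A*n_B*(2*n_A*n_B - n_A - n_B) / ((n_A+n_B)^2 * (n_A+n_B-1)) = 14336/3840 = 3.7333.
        SD[R] = 1.9322.
Step 4: Continuity-corrected z = (R + 0.5 - E[R]) / SD[R] = (7 + 0.5 - 9.0000) / 1.9322 = -0.7763.
Step 5: Two-sided p-value via normal approximation = 2*(1 - Phi(|z|)) = 0.437558.
Step 6: alpha = 0.1. fail to reject H0.

R = 7, z = -0.7763, p = 0.437558, fail to reject H0.


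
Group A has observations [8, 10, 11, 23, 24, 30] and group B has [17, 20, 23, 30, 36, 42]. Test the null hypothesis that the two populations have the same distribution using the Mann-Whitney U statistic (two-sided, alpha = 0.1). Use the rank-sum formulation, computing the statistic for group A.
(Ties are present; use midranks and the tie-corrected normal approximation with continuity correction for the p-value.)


Step 1: Combine and sort all 12 observations; assign midranks.
sorted (value, group): (8,X), (10,X), (11,X), (17,Y), (20,Y), (23,X), (23,Y), (24,X), (30,X), (30,Y), (36,Y), (42,Y)
ranks: 8->1, 10->2, 11->3, 17->4, 20->5, 23->6.5, 23->6.5, 24->8, 30->9.5, 30->9.5, 36->11, 42->12
Step 2: Rank sum for X: R1 = 1 + 2 + 3 + 6.5 + 8 + 9.5 = 30.
Step 3: U_X = R1 - n1(n1+1)/2 = 30 - 6*7/2 = 30 - 21 = 9.
       U_Y = n1*n2 - U_X = 36 - 9 = 27.
Step 4: Ties are present, so use the tie-corrected normal approximation (with continuity correction) for the p-value.
Step 5: p-value = 0.171979; compare to alpha = 0.1. fail to reject H0.

U_X = 9, p = 0.171979, fail to reject H0 at alpha = 0.1.


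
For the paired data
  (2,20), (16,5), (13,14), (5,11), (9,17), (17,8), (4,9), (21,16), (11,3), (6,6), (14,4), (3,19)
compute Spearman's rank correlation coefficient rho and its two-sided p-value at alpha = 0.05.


Step 1: Rank x and y separately (midranks; no ties here).
rank(x): 2->1, 16->10, 13->8, 5->4, 9->6, 17->11, 4->3, 21->12, 11->7, 6->5, 14->9, 3->2
rank(y): 20->12, 5->3, 14->8, 11->7, 17->10, 8->5, 9->6, 16->9, 3->1, 6->4, 4->2, 19->11
Step 2: d_i = R_x(i) - R_y(i); compute d_i^2.
  (1-12)^2=121, (10-3)^2=49, (8-8)^2=0, (4-7)^2=9, (6-10)^2=16, (11-5)^2=36, (3-6)^2=9, (12-9)^2=9, (7-1)^2=36, (5-4)^2=1, (9-2)^2=49, (2-11)^2=81
sum(d^2) = 416.
Step 3: rho = 1 - 6*416 / (12*(12^2 - 1)) = 1 - 2496/1716 = -0.454545.
Step 4: Under H0, t = rho * sqrt((n-2)/(1-rho^2)) = -1.6137 ~ t(10).
Step 5: Two-sided p-value from the t-distribution with 10 df = 0.137658.
Step 6: alpha = 0.05. fail to reject H0.

rho = -0.4545, p = 0.137658, fail to reject H0 at alpha = 0.05.


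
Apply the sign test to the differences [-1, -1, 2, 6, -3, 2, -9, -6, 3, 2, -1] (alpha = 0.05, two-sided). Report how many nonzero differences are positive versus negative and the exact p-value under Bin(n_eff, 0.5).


Step 1: Discard zero differences. Original n = 11; n_eff = number of nonzero differences = 11.
Nonzero differences (with sign): -1, -1, +2, +6, -3, +2, -9, -6, +3, +2, -1
Step 2: Count signs: positive = 5, negative = 6.
Step 3: Under H0: P(positive) = 0.5, so the number of positives S ~ Bin(11, 0.5).
Step 4: Two-sided exact p-value = sum of Bin(11,0.5) probabilities at or below the observed probability = 1.000000.
Step 5: alpha = 0.05. fail to reject H0.

n_eff = 11, pos = 5, neg = 6, p = 1.000000, fail to reject H0.


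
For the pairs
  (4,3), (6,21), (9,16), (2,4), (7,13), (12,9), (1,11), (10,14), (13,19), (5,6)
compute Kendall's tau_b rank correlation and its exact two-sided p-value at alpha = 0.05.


Step 1: Enumerate the 45 unordered pairs (i,j) with i<j and classify each by sign(x_j-x_i) * sign(y_j-y_i).
  (1,2):dx=+2,dy=+18->C; (1,3):dx=+5,dy=+13->C; (1,4):dx=-2,dy=+1->D; (1,5):dx=+3,dy=+10->C
  (1,6):dx=+8,dy=+6->C; (1,7):dx=-3,dy=+8->D; (1,8):dx=+6,dy=+11->C; (1,9):dx=+9,dy=+16->C
  (1,10):dx=+1,dy=+3->C; (2,3):dx=+3,dy=-5->D; (2,4):dx=-4,dy=-17->C; (2,5):dx=+1,dy=-8->D
  (2,6):dx=+6,dy=-12->D; (2,7):dx=-5,dy=-10->C; (2,8):dx=+4,dy=-7->D; (2,9):dx=+7,dy=-2->D
  (2,10):dx=-1,dy=-15->C; (3,4):dx=-7,dy=-12->C; (3,5):dx=-2,dy=-3->C; (3,6):dx=+3,dy=-7->D
  (3,7):dx=-8,dy=-5->C; (3,8):dx=+1,dy=-2->D; (3,9):dx=+4,dy=+3->C; (3,10):dx=-4,dy=-10->C
  (4,5):dx=+5,dy=+9->C; (4,6):dx=+10,dy=+5->C; (4,7):dx=-1,dy=+7->D; (4,8):dx=+8,dy=+10->C
  (4,9):dx=+11,dy=+15->C; (4,10):dx=+3,dy=+2->C; (5,6):dx=+5,dy=-4->D; (5,7):dx=-6,dy=-2->C
  (5,8):dx=+3,dy=+1->C; (5,9):dx=+6,dy=+6->C; (5,10):dx=-2,dy=-7->C; (6,7):dx=-11,dy=+2->D
  (6,8):dx=-2,dy=+5->D; (6,9):dx=+1,dy=+10->C; (6,10):dx=-7,dy=-3->C; (7,8):dx=+9,dy=+3->C
  (7,9):dx=+12,dy=+8->C; (7,10):dx=+4,dy=-5->D; (8,9):dx=+3,dy=+5->C; (8,10):dx=-5,dy=-8->C
  (9,10):dx=-8,dy=-13->C
Step 2: C = 31, D = 14, total pairs = 45.
Step 3: tau = (C - D)/(n(n-1)/2) = (31 - 14)/45 = 0.377778.
Step 4: Exact two-sided p-value (enumerate n! = 3628800 permutations of y under H0): p = 0.155742.
Step 5: alpha = 0.05. fail to reject H0.

tau_b = 0.3778 (C=31, D=14), p = 0.155742, fail to reject H0.


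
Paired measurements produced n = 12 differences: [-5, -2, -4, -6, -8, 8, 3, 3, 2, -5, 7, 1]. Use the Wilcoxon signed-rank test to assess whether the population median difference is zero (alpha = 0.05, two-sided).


Step 1: Drop any zero differences (none here) and take |d_i|.
|d| = [5, 2, 4, 6, 8, 8, 3, 3, 2, 5, 7, 1]
Step 2: Midrank |d_i| (ties get averaged ranks).
ranks: |5|->7.5, |2|->2.5, |4|->6, |6|->9, |8|->11.5, |8|->11.5, |3|->4.5, |3|->4.5, |2|->2.5, |5|->7.5, |7|->10, |1|->1
Step 3: Attach original signs; sum ranks with positive sign and with negative sign.
W+ = 11.5 + 4.5 + 4.5 + 2.5 + 10 + 1 = 34
W- = 7.5 + 2.5 + 6 + 9 + 11.5 + 7.5 = 44
(Check: W+ + W- = 78 should equal n(n+1)/2 = 78.)
Step 4: Test statistic W = min(W+, W-) = 34.
Step 5: Ties in |d|, so use the tie-corrected normal approximation.
        E[W] = n(n+1)/4 = 12*13/4 = 39.
        Tie groups: |d|=2 (t=2), |d|=3 (t=2), |d|=5 (t=2), |d|=8 (t=2); sum(t^3 - t) = 24.
        Var[W] = n(n+1)(2n+1)/24 - sum(t^3-t)/48 = 3900/24 - 24/48 = 162.
        z = (W - E[W]) / sqrt(Var[W]) = (34 - 39) / 12.7279 = -0.3928.
        Two-sided p = 2*Phi(z) = 0.694440.
Step 6: alpha = 0.05. fail to reject H0.

W+ = 34, W- = 44, W = min = 34, p = 0.694440, fail to reject H0.


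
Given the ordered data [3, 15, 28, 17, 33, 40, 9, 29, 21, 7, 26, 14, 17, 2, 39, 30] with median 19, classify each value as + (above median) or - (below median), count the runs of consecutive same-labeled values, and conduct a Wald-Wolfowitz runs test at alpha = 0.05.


Step 1: Compute median = 19; label A = above, B = below.
Labels in order: BBABAABAABABBBAA  (n_A = 8, n_B = 8)
Step 2: Count runs R = 10.
Step 3: Under H0 (random ordering), E[R] = 2*n_A*n_B/(n_A+n_B) + 1 = 2*8*8/16 + 1 = 9.0000.
        Var[R] = 2*n_A*n_B*(2*n_A*n_B - n_A - n_B) / ((n_A+n_B)^2 * (n_A+n_B-1)) = 14336/3840 = 3.7333.
        SD[R] = 1.9322.
Step 4: Continuity-corrected z = (R - 0.5 - E[R]) / SD[R] = (10 - 0.5 - 9.0000) / 1.9322 = 0.2588.
Step 5: Two-sided p-value via normal approximation = 2*(1 - Phi(|z|)) = 0.795809.
Step 6: alpha = 0.05. fail to reject H0.

R = 10, z = 0.2588, p = 0.795809, fail to reject H0.


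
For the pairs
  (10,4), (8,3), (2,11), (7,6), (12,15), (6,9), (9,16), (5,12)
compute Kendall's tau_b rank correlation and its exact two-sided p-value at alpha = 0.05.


Step 1: Enumerate the 28 unordered pairs (i,j) with i<j and classify each by sign(x_j-x_i) * sign(y_j-y_i).
  (1,2):dx=-2,dy=-1->C; (1,3):dx=-8,dy=+7->D; (1,4):dx=-3,dy=+2->D; (1,5):dx=+2,dy=+11->C
  (1,6):dx=-4,dy=+5->D; (1,7):dx=-1,dy=+12->D; (1,8):dx=-5,dy=+8->D; (2,3):dx=-6,dy=+8->D
  (2,4):dx=-1,dy=+3->D; (2,5):dx=+4,dy=+12->C; (2,6):dx=-2,dy=+6->D; (2,7):dx=+1,dy=+13->C
  (2,8):dx=-3,dy=+9->D; (3,4):dx=+5,dy=-5->D; (3,5):dx=+10,dy=+4->C; (3,6):dx=+4,dy=-2->D
  (3,7):dx=+7,dy=+5->C; (3,8):dx=+3,dy=+1->C; (4,5):dx=+5,dy=+9->C; (4,6):dx=-1,dy=+3->D
  (4,7):dx=+2,dy=+10->C; (4,8):dx=-2,dy=+6->D; (5,6):dx=-6,dy=-6->C; (5,7):dx=-3,dy=+1->D
  (5,8):dx=-7,dy=-3->C; (6,7):dx=+3,dy=+7->C; (6,8):dx=-1,dy=+3->D; (7,8):dx=-4,dy=-4->C
Step 2: C = 13, D = 15, total pairs = 28.
Step 3: tau = (C - D)/(n(n-1)/2) = (13 - 15)/28 = -0.071429.
Step 4: Exact two-sided p-value (enumerate n! = 40320 permutations of y under H0): p = 0.904861.
Step 5: alpha = 0.05. fail to reject H0.

tau_b = -0.0714 (C=13, D=15), p = 0.904861, fail to reject H0.


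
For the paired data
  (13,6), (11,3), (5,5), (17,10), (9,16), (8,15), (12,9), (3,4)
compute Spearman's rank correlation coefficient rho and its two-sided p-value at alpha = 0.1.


Step 1: Rank x and y separately (midranks; no ties here).
rank(x): 13->7, 11->5, 5->2, 17->8, 9->4, 8->3, 12->6, 3->1
rank(y): 6->4, 3->1, 5->3, 10->6, 16->8, 15->7, 9->5, 4->2
Step 2: d_i = R_x(i) - R_y(i); compute d_i^2.
  (7-4)^2=9, (5-1)^2=16, (2-3)^2=1, (8-6)^2=4, (4-8)^2=16, (3-7)^2=16, (6-5)^2=1, (1-2)^2=1
sum(d^2) = 64.
Step 3: rho = 1 - 6*64 / (8*(8^2 - 1)) = 1 - 384/504 = 0.238095.
Step 4: Under H0, t = rho * sqrt((n-2)/(1-rho^2)) = 0.6005 ~ t(6).
Step 5: Two-sided p-value from the t-distribution with 6 df = 0.570156.
Step 6: alpha = 0.1. fail to reject H0.

rho = 0.2381, p = 0.570156, fail to reject H0 at alpha = 0.1.


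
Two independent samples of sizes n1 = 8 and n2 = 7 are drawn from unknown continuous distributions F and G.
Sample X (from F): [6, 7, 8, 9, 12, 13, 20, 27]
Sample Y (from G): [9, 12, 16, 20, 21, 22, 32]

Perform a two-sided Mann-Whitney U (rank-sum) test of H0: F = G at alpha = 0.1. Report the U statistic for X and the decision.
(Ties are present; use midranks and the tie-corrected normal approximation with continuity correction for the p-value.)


Step 1: Combine and sort all 15 observations; assign midranks.
sorted (value, group): (6,X), (7,X), (8,X), (9,X), (9,Y), (12,X), (12,Y), (13,X), (16,Y), (20,X), (20,Y), (21,Y), (22,Y), (27,X), (32,Y)
ranks: 6->1, 7->2, 8->3, 9->4.5, 9->4.5, 12->6.5, 12->6.5, 13->8, 16->9, 20->10.5, 20->10.5, 21->12, 22->13, 27->14, 32->15
Step 2: Rank sum for X: R1 = 1 + 2 + 3 + 4.5 + 6.5 + 8 + 10.5 + 14 = 49.5.
Step 3: U_X = R1 - n1(n1+1)/2 = 49.5 - 8*9/2 = 49.5 - 36 = 13.5.
       U_Y = n1*n2 - U_X = 56 - 13.5 = 42.5.
Step 4: Ties are present, so use the tie-corrected normal approximation (with continuity correction) for the p-value.
Step 5: p-value = 0.104260; compare to alpha = 0.1. fail to reject H0.

U_X = 13.5, p = 0.104260, fail to reject H0 at alpha = 0.1.


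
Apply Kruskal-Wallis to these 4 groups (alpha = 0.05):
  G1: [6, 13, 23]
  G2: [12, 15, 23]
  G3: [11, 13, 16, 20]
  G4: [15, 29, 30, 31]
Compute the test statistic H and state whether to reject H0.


Step 1: Combine all N = 14 observations and assign midranks.
sorted (value, group, rank): (6,G1,1), (11,G3,2), (12,G2,3), (13,G1,4.5), (13,G3,4.5), (15,G2,6.5), (15,G4,6.5), (16,G3,8), (20,G3,9), (23,G1,10.5), (23,G2,10.5), (29,G4,12), (30,G4,13), (31,G4,14)
Step 2: Sum ranks within each group.
R_1 = 16 (n_1 = 3)
R_2 = 20 (n_2 = 3)
R_3 = 23.5 (n_3 = 4)
R_4 = 45.5 (n_4 = 4)
Step 3: H = 12/(N(N+1)) * sum(R_i^2/n_i) - 3(N+1)
     = 12/(14*15) * (16^2/3 + 20^2/3 + 23.5^2/4 + 45.5^2/4) - 3*15
     = 0.057143 * 874.292 - 45
     = 4.959524.
Step 4: Ties present; correction factor C = 1 - 18/(14^3 - 14) = 0.993407. Corrected H = 4.959524 / 0.993407 = 4.992441.
Step 5: Under H0, H ~ chi^2(3); p-value = 0.172351.
Step 6: alpha = 0.05. fail to reject H0.

H = 4.9924, df = 3, p = 0.172351, fail to reject H0.


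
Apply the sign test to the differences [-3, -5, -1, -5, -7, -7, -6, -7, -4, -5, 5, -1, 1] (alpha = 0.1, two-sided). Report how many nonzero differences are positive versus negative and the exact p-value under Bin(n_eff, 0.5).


Step 1: Discard zero differences. Original n = 13; n_eff = number of nonzero differences = 13.
Nonzero differences (with sign): -3, -5, -1, -5, -7, -7, -6, -7, -4, -5, +5, -1, +1
Step 2: Count signs: positive = 2, negative = 11.
Step 3: Under H0: P(positive) = 0.5, so the number of positives S ~ Bin(13, 0.5).
Step 4: Two-sided exact p-value = sum of Bin(13,0.5) probabilities at or below the observed probability = 0.022461.
Step 5: alpha = 0.1. reject H0.

n_eff = 13, pos = 2, neg = 11, p = 0.022461, reject H0.


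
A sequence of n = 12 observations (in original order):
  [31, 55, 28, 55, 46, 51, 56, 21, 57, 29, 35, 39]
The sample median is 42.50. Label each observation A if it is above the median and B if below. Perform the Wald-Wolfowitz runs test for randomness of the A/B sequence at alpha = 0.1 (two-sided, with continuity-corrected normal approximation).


Step 1: Compute median = 42.50; label A = above, B = below.
Labels in order: BABAAAABABBB  (n_A = 6, n_B = 6)
Step 2: Count runs R = 7.
Step 3: Under H0 (random ordering), E[R] = 2*n_A*n_B/(n_A+n_B) + 1 = 2*6*6/12 + 1 = 7.0000.
        Var[R] = 2*n_A*n_B*(2*n_A*n_B - n_A - n_B) / ((n_A+n_B)^2 * (n_A+n_B-1)) = 4320/1584 = 2.7273.
        SD[R] = 1.6514.
Step 4: R = E[R], so z = 0 with no continuity correction.
Step 5: Two-sided p-value via normal approximation = 2*(1 - Phi(|z|)) = 1.000000.
Step 6: alpha = 0.1. fail to reject H0.

R = 7, z = 0.0000, p = 1.000000, fail to reject H0.
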